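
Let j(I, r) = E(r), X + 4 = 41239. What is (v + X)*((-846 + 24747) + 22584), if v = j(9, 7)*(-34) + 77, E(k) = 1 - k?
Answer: 1929871260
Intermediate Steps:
X = 41235 (X = -4 + 41239 = 41235)
j(I, r) = 1 - r
v = 281 (v = (1 - 1*7)*(-34) + 77 = (1 - 7)*(-34) + 77 = -6*(-34) + 77 = 204 + 77 = 281)
(v + X)*((-846 + 24747) + 22584) = (281 + 41235)*((-846 + 24747) + 22584) = 41516*(23901 + 22584) = 41516*46485 = 1929871260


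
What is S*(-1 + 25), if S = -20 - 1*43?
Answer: -1512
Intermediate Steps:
S = -63 (S = -20 - 43 = -63)
S*(-1 + 25) = -63*(-1 + 25) = -63*24 = -1512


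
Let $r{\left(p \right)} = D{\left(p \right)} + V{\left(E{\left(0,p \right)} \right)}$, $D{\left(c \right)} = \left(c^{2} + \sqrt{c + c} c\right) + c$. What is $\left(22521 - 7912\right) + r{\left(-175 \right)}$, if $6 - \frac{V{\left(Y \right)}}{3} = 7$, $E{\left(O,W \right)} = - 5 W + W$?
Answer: $45056 - 875 i \sqrt{14} \approx 45056.0 - 3273.9 i$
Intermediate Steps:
$E{\left(O,W \right)} = - 4 W$
$V{\left(Y \right)} = -3$ ($V{\left(Y \right)} = 18 - 21 = -3$)
$D{\left(c \right)} = c + c^{2} + \sqrt{2} c^{\frac{3}{2}}$ ($D{\left(c \right)} = \left(c^{2} + \sqrt{2 c} c\right) + c = \left(c^{2} + \sqrt{2} \sqrt{c} c\right) + c = \left(c^{2} + \sqrt{2} c^{\frac{3}{2}}\right) + c = c + c^{2} + \sqrt{2} c^{\frac{3}{2}}$)
$r{\left(p \right)} = -3 + p + p^{2} + \sqrt{2} p^{\frac{3}{2}}$ ($r{\left(p \right)} = \left(p + p^{2} + \sqrt{2} p^{\frac{3}{2}}\right) - 3 = -3 + p + p^{2} + \sqrt{2} p^{\frac{3}{2}}$)
$\left(22521 - 7912\right) + r{\left(-175 \right)} = \left(22521 - 7912\right) + \left(-3 - 175 + \left(-175\right)^{2} + \sqrt{2} \left(-175\right)^{\frac{3}{2}}\right) = 14609 + \left(-3 - 175 + 30625 + \sqrt{2} \left(- 875 i \sqrt{7}\right)\right) = 14609 - \left(-30447 + 875 i \sqrt{14}\right) = 14609 + \left(30447 - 875 i \sqrt{14}\right) = 45056 - 875 i \sqrt{14}$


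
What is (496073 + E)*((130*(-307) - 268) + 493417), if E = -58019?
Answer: 198543156906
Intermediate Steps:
(496073 + E)*((130*(-307) - 268) + 493417) = (496073 - 58019)*((130*(-307) - 268) + 493417) = 438054*((-39910 - 268) + 493417) = 438054*(-40178 + 493417) = 438054*453239 = 198543156906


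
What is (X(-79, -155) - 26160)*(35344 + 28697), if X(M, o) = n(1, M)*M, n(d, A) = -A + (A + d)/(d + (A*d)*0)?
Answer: -1680371799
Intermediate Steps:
n(d, A) = -A + (A + d)/d (n(d, A) = -A + (A + d)/(d + 0) = -A + (A + d)/d)
X(M, o) = M (X(M, o) = (1 - M + M/1)*M = (1 - M + M*1)*M = (1 - M + M)*M = 1*M = M)
(X(-79, -155) - 26160)*(35344 + 28697) = (-79 - 26160)*(35344 + 28697) = -26239*64041 = -1680371799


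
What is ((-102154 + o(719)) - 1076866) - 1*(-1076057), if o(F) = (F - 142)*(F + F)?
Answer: 726763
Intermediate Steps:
o(F) = 2*F*(-142 + F) (o(F) = (-142 + F)*(2*F) = 2*F*(-142 + F))
((-102154 + o(719)) - 1076866) - 1*(-1076057) = ((-102154 + 2*719*(-142 + 719)) - 1076866) - 1*(-1076057) = ((-102154 + 2*719*577) - 1076866) + 1076057 = ((-102154 + 829726) - 1076866) + 1076057 = (727572 - 1076866) + 1076057 = -349294 + 1076057 = 726763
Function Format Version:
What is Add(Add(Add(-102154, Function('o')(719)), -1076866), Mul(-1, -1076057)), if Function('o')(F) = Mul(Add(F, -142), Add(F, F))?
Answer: 726763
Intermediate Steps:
Function('o')(F) = Mul(2, F, Add(-142, F)) (Function('o')(F) = Mul(Add(-142, F), Mul(2, F)) = Mul(2, F, Add(-142, F)))
Add(Add(Add(-102154, Function('o')(719)), -1076866), Mul(-1, -1076057)) = Add(Add(Add(-102154, Mul(2, 719, Add(-142, 719))), -1076866), Mul(-1, -1076057)) = Add(Add(Add(-102154, Mul(2, 719, 577)), -1076866), 1076057) = Add(Add(Add(-102154, 829726), -1076866), 1076057) = Add(Add(727572, -1076866), 1076057) = Add(-349294, 1076057) = 726763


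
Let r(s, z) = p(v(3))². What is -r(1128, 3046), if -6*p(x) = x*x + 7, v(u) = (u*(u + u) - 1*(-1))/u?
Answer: -44944/729 ≈ -61.652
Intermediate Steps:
v(u) = (1 + 2*u²)/u (v(u) = (u*(2*u) + 1)/u = (2*u² + 1)/u = (1 + 2*u²)/u)
p(x) = -7/6 - x²/6 (p(x) = -(x*x + 7)/6 = -(x² + 7)/6 = -(7 + x²)/6 = -7/6 - x²/6)
r(s, z) = 44944/729 (r(s, z) = (-7/6 - (1/3 + 2*3)²/6)² = (-7/6 - (⅓ + 6)²/6)² = (-7/6 - (19/3)²/6)² = (-7/6 - ⅙*361/9)² = (-7/6 - 361/54)² = (-212/27)² = 44944/729)
-r(1128, 3046) = -1*44944/729 = -44944/729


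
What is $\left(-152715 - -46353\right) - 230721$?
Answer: $-337083$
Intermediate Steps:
$\left(-152715 - -46353\right) - 230721 = \left(-152715 + \left(-107399 + 153752\right)\right) - 230721 = \left(-152715 + 46353\right) - 230721 = -106362 - 230721 = -337083$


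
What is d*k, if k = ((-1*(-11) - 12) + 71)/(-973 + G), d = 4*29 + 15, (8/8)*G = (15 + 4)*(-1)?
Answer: -4585/496 ≈ -9.2440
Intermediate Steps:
G = -19 (G = (15 + 4)*(-1) = 19*(-1) = -19)
d = 131 (d = 116 + 15 = 131)
k = -35/496 (k = ((-1*(-11) - 12) + 71)/(-973 - 19) = ((11 - 12) + 71)/(-992) = (-1 + 71)*(-1/992) = 70*(-1/992) = -35/496 ≈ -0.070565)
d*k = 131*(-35/496) = -4585/496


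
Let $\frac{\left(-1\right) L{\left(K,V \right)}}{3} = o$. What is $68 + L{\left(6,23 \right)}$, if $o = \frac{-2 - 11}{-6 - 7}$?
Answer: $65$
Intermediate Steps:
$o = 1$ ($o = - \frac{13}{-13} = \left(-13\right) \left(- \frac{1}{13}\right) = 1$)
$L{\left(K,V \right)} = -3$ ($L{\left(K,V \right)} = \left(-3\right) 1 = -3$)
$68 + L{\left(6,23 \right)} = 68 - 3 = 65$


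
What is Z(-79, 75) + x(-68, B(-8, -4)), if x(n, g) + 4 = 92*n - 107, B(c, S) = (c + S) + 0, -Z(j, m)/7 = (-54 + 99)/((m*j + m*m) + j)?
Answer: -2412778/379 ≈ -6366.2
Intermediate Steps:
Z(j, m) = -315/(j + m² + j*m) (Z(j, m) = -7*(-54 + 99)/((m*j + m*m) + j) = -315/((j*m + m²) + j) = -315/((m² + j*m) + j) = -315/(j + m² + j*m))
B(c, S) = S + c (B(c, S) = (S + c) + 0 = S + c)
x(n, g) = -111 + 92*n (x(n, g) = -4 + (92*n - 107) = -4 + (-107 + 92*n) = -111 + 92*n)
Z(-79, 75) + x(-68, B(-8, -4)) = -315/(-79 + 75² - 79*75) + (-111 + 92*(-68)) = -315/(-79 + 5625 - 5925) + (-111 - 6256) = -315/(-379) - 6367 = -315*(-1/379) - 6367 = 315/379 - 6367 = -2412778/379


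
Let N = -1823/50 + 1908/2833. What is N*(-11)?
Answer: 55760749/141650 ≈ 393.65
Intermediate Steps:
N = -5069159/141650 (N = -1823*1/50 + 1908*(1/2833) = -1823/50 + 1908/2833 = -5069159/141650 ≈ -35.786)
N*(-11) = -5069159/141650*(-11) = 55760749/141650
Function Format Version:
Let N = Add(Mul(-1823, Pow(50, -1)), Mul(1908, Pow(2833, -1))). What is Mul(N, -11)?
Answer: Rational(55760749, 141650) ≈ 393.65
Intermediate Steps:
N = Rational(-5069159, 141650) (N = Add(Mul(-1823, Rational(1, 50)), Mul(1908, Rational(1, 2833))) = Add(Rational(-1823, 50), Rational(1908, 2833)) = Rational(-5069159, 141650) ≈ -35.786)
Mul(N, -11) = Mul(Rational(-5069159, 141650), -11) = Rational(55760749, 141650)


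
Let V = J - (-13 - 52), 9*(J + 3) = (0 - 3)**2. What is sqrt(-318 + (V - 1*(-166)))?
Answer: I*sqrt(89) ≈ 9.434*I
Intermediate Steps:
J = -2 (J = -3 + (0 - 3)**2/9 = -3 + (1/9)*(-3)**2 = -3 + (1/9)*9 = -3 + 1 = -2)
V = 63 (V = -2 - (-13 - 52) = -2 - 1*(-65) = -2 + 65 = 63)
sqrt(-318 + (V - 1*(-166))) = sqrt(-318 + (63 - 1*(-166))) = sqrt(-318 + (63 + 166)) = sqrt(-318 + 229) = sqrt(-89) = I*sqrt(89)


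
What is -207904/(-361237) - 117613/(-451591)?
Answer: 136373742545/163131378067 ≈ 0.83597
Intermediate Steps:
-207904/(-361237) - 117613/(-451591) = -207904*(-1/361237) - 117613*(-1/451591) = 207904/361237 + 117613/451591 = 136373742545/163131378067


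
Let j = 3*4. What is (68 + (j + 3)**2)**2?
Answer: 85849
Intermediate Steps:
j = 12
(68 + (j + 3)**2)**2 = (68 + (12 + 3)**2)**2 = (68 + 15**2)**2 = (68 + 225)**2 = 293**2 = 85849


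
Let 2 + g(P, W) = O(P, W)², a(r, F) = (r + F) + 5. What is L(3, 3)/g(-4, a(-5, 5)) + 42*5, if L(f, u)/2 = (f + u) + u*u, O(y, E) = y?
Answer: 1485/7 ≈ 212.14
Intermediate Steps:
a(r, F) = 5 + F + r (a(r, F) = (F + r) + 5 = 5 + F + r)
L(f, u) = 2*f + 2*u + 2*u² (L(f, u) = 2*((f + u) + u*u) = 2*((f + u) + u²) = 2*(f + u + u²) = 2*f + 2*u + 2*u²)
g(P, W) = -2 + P²
L(3, 3)/g(-4, a(-5, 5)) + 42*5 = (2*3 + 2*3 + 2*3²)/(-2 + (-4)²) + 42*5 = (6 + 6 + 2*9)/(-2 + 16) + 210 = (6 + 6 + 18)/14 + 210 = 30*(1/14) + 210 = 15/7 + 210 = 1485/7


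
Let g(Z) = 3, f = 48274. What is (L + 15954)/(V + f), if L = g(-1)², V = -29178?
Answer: 15963/19096 ≈ 0.83593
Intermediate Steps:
L = 9 (L = 3² = 9)
(L + 15954)/(V + f) = (9 + 15954)/(-29178 + 48274) = 15963/19096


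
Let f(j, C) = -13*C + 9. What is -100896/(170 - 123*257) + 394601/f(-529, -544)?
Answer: 13121094617/222633721 ≈ 58.936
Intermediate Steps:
f(j, C) = 9 - 13*C
-100896/(170 - 123*257) + 394601/f(-529, -544) = -100896/(170 - 123*257) + 394601/(9 - 13*(-544)) = -100896/(170 - 31611) + 394601/(9 + 7072) = -100896/(-31441) + 394601/7081 = -100896*(-1/31441) + 394601*(1/7081) = 100896/31441 + 394601/7081 = 13121094617/222633721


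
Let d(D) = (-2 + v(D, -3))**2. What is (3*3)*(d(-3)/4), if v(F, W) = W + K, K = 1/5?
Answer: 1296/25 ≈ 51.840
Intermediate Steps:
K = 1/5 ≈ 0.20000
v(F, W) = 1/5 + W (v(F, W) = W + 1/5 = 1/5 + W)
d(D) = 576/25 (d(D) = (-2 + (1/5 - 3))**2 = (-2 - 14/5)**2 = (-24/5)**2 = 576/25)
(3*3)*(d(-3)/4) = (3*3)*((576/25)/4) = 9*((576/25)*(1/4)) = 9*(144/25) = 1296/25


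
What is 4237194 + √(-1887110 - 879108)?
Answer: 4237194 + I*√2766218 ≈ 4.2372e+6 + 1663.2*I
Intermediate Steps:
4237194 + √(-1887110 - 879108) = 4237194 + √(-2766218) = 4237194 + I*√2766218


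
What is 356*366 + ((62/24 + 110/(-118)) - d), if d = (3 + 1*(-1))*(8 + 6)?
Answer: 92230913/708 ≈ 1.3027e+5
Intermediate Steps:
d = 28 (d = (3 - 1)*14 = 2*14 = 28)
356*366 + ((62/24 + 110/(-118)) - d) = 356*366 + ((62/24 + 110/(-118)) - 1*28) = 130296 + ((62*(1/24) + 110*(-1/118)) - 28) = 130296 + ((31/12 - 55/59) - 28) = 130296 + (1169/708 - 28) = 130296 - 18655/708 = 92230913/708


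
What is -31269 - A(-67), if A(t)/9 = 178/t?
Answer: -2093421/67 ≈ -31245.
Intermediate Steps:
A(t) = 1602/t (A(t) = 9*(178/t) = 1602/t)
-31269 - A(-67) = -31269 - 1602/(-67) = -31269 - 1602*(-1)/67 = -31269 - 1*(-1602/67) = -31269 + 1602/67 = -2093421/67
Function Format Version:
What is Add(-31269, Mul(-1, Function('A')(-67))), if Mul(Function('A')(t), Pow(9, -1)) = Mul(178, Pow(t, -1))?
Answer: Rational(-2093421, 67) ≈ -31245.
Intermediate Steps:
Function('A')(t) = Mul(1602, Pow(t, -1)) (Function('A')(t) = Mul(9, Mul(178, Pow(t, -1))) = Mul(1602, Pow(t, -1)))
Add(-31269, Mul(-1, Function('A')(-67))) = Add(-31269, Mul(-1, Mul(1602, Pow(-67, -1)))) = Add(-31269, Mul(-1, Mul(1602, Rational(-1, 67)))) = Add(-31269, Mul(-1, Rational(-1602, 67))) = Add(-31269, Rational(1602, 67)) = Rational(-2093421, 67)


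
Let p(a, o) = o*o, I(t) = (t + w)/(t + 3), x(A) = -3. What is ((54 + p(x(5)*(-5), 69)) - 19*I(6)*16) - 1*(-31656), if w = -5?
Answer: 327935/9 ≈ 36437.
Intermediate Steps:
I(t) = (-5 + t)/(3 + t) (I(t) = (t - 5)/(t + 3) = (-5 + t)/(3 + t))
p(a, o) = o**2
((54 + p(x(5)*(-5), 69)) - 19*I(6)*16) - 1*(-31656) = ((54 + 69**2) - 19*(-5 + 6)/(3 + 6)*16) - 1*(-31656) = ((54 + 4761) - 19/9*16) + 31656 = (4815 - 19/9*16) + 31656 = (4815 - 304/9) + 31656 = 43031/9 + 31656 = 327935/9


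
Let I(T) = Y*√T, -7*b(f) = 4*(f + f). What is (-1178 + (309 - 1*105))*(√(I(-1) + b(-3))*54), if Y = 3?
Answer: -52596*√(168 + 147*I)/7 ≈ -1.0509e+5 - 39486.0*I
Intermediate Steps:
b(f) = -8*f/7 (b(f) = -4*(f + f)/7 = -4*2*f/7 = -8*f/7)
I(T) = 3*√T
(-1178 + (309 - 1*105))*(√(I(-1) + b(-3))*54) = (-1178 + (309 - 1*105))*(√(3*√(-1) - 8/7*(-3))*54) = (-1178 + (309 - 105))*(√(3*I + 24/7)*54) = (-1178 + 204)*(√(24/7 + 3*I)*54) = -52596*√(24/7 + 3*I)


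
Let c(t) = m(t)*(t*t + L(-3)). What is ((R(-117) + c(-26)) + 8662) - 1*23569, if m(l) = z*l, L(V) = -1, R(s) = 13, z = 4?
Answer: -85094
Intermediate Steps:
m(l) = 4*l
c(t) = 4*t*(-1 + t²) (c(t) = (4*t)*(t*t - 1) = (4*t)*(t² - 1) = (4*t)*(-1 + t²) = 4*t*(-1 + t²))
((R(-117) + c(-26)) + 8662) - 1*23569 = ((13 + 4*(-26)*(-1 + (-26)²)) + 8662) - 1*23569 = ((13 + 4*(-26)*(-1 + 676)) + 8662) - 23569 = ((13 + 4*(-26)*675) + 8662) - 23569 = ((13 - 70200) + 8662) - 23569 = (-70187 + 8662) - 23569 = -61525 - 23569 = -85094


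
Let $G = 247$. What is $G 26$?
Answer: $6422$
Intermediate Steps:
$G 26 = 247 \cdot 26 = 6422$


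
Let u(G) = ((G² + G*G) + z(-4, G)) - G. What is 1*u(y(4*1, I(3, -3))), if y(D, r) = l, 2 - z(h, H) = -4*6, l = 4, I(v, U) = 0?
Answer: 54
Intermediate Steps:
z(h, H) = 26 (z(h, H) = 2 - (-4)*6 = 2 - 1*(-24) = 2 + 24 = 26)
y(D, r) = 4
u(G) = 26 - G + 2*G² (u(G) = ((G² + G*G) + 26) - G = ((G² + G²) + 26) - G = (2*G² + 26) - G = (26 + 2*G²) - G = 26 - G + 2*G²)
1*u(y(4*1, I(3, -3))) = 1*(26 - 1*4 + 2*4²) = 1*(26 - 4 + 2*16) = 1*(26 - 4 + 32) = 1*54 = 54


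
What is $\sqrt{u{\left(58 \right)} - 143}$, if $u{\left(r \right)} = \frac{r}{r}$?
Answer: $i \sqrt{142} \approx 11.916 i$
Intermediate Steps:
$u{\left(r \right)} = 1$
$\sqrt{u{\left(58 \right)} - 143} = \sqrt{1 - 143} = \sqrt{-142} = i \sqrt{142}$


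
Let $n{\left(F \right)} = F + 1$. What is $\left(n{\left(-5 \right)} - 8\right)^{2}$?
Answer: $144$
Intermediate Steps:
$n{\left(F \right)} = 1 + F$
$\left(n{\left(-5 \right)} - 8\right)^{2} = \left(\left(1 - 5\right) - 8\right)^{2} = \left(-4 - 8\right)^{2} = \left(-12\right)^{2} = 144$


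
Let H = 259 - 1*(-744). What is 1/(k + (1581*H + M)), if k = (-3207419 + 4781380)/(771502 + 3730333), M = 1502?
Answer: 4501835/7145516668536 ≈ 6.3002e-7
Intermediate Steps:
k = 1573961/4501835 ≈ 0.34963
H = 1003 (H = 259 + 744 = 1003)
1/(k + (1581*H + M)) = 1/(1573961/4501835 + (1581*1003 + 1502)) = 1/(1573961/4501835 + (1585743 + 1502)) = 1/(1573961/4501835 + 1587245) = 1/(7145516668536/4501835) = 4501835/7145516668536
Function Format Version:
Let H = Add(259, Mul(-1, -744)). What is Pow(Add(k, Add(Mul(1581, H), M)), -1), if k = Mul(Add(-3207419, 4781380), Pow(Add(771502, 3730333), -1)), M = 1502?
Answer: Rational(4501835, 7145516668536) ≈ 6.3002e-7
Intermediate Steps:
k = Rational(1573961, 4501835) (k = Mul(1573961, Pow(4501835, -1)) = Mul(1573961, Rational(1, 4501835)) = Rational(1573961, 4501835) ≈ 0.34963)
H = 1003 (H = Add(259, 744) = 1003)
Pow(Add(k, Add(Mul(1581, H), M)), -1) = Pow(Add(Rational(1573961, 4501835), Add(Mul(1581, 1003), 1502)), -1) = Pow(Add(Rational(1573961, 4501835), Add(1585743, 1502)), -1) = Pow(Add(Rational(1573961, 4501835), 1587245), -1) = Pow(Rational(7145516668536, 4501835), -1) = Rational(4501835, 7145516668536)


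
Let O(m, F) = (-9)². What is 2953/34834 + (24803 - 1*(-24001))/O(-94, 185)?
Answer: 566759243/940518 ≈ 602.60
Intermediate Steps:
O(m, F) = 81
2953/34834 + (24803 - 1*(-24001))/O(-94, 185) = 2953/34834 + (24803 - 1*(-24001))/81 = 2953*(1/34834) + (24803 + 24001)*(1/81) = 2953/34834 + 48804*(1/81) = 2953/34834 + 16268/27 = 566759243/940518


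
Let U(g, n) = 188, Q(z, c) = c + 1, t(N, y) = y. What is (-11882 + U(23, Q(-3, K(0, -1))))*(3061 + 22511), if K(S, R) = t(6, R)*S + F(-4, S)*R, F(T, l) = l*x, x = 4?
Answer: -299038968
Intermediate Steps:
F(T, l) = 4*l (F(T, l) = l*4 = 4*l)
K(S, R) = 5*R*S (K(S, R) = R*S + (4*S)*R = R*S + 4*R*S = 5*R*S)
Q(z, c) = 1 + c
(-11882 + U(23, Q(-3, K(0, -1))))*(3061 + 22511) = (-11882 + 188)*(3061 + 22511) = -11694*25572 = -299038968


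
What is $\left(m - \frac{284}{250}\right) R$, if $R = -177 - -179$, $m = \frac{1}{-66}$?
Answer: $- \frac{9497}{4125} \approx -2.3023$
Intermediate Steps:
$m = - \frac{1}{66} \approx -0.015152$
$R = 2$ ($R = -177 + 179 = 2$)
$\left(m - \frac{284}{250}\right) R = \left(- \frac{1}{66} - \frac{284}{250}\right) 2 = \left(- \frac{1}{66} - \frac{142}{125}\right) 2 = \left(- \frac{9497}{8250}\right) 2 = - \frac{9497}{4125}$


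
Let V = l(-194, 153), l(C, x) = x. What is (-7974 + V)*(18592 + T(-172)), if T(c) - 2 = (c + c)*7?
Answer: -126590706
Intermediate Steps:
V = 153
T(c) = 2 + 14*c (T(c) = 2 + (c + c)*7 = 2 + (2*c)*7 = 2 + 14*c)
(-7974 + V)*(18592 + T(-172)) = (-7974 + 153)*(18592 + (2 + 14*(-172))) = -7821*(18592 + (2 - 2408)) = -7821*(18592 - 2406) = -7821*16186 = -126590706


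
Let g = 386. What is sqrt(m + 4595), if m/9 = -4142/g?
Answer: 2*sqrt(41890457)/193 ≈ 67.070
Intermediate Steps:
m = -18639/193 (m = 9*(-4142/386) = 9*(-4142*1/386) = 9*(-2071/193) = -18639/193 ≈ -96.575)
sqrt(m + 4595) = sqrt(-18639/193 + 4595) = sqrt(868196/193) = 2*sqrt(41890457)/193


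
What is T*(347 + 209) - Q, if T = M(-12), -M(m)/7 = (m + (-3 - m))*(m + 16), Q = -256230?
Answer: 302934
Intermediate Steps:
M(m) = 336 + 21*m (M(m) = -7*(m + (-3 - m))*(m + 16) = -(-21)*(16 + m) = -7*(-48 - 3*m) = 336 + 21*m)
T = 84 (T = 336 + 21*(-12) = 336 - 252 = 84)
T*(347 + 209) - Q = 84*(347 + 209) - 1*(-256230) = 84*556 + 256230 = 46704 + 256230 = 302934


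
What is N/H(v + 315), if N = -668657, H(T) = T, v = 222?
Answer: -668657/537 ≈ -1245.2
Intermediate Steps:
N/H(v + 315) = -668657/(222 + 315) = -668657/537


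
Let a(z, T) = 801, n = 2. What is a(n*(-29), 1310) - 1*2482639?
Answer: -2481838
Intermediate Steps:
a(n*(-29), 1310) - 1*2482639 = 801 - 1*2482639 = 801 - 2482639 = -2481838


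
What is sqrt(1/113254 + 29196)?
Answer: sqrt(374481574906390)/113254 ≈ 170.87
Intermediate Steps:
sqrt(1/113254 + 29196) = sqrt(3306563785/113254) = sqrt(374481574906390)/113254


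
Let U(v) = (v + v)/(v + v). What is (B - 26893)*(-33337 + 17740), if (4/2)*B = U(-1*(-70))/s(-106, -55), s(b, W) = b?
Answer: 88923441249/212 ≈ 4.1945e+8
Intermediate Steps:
U(v) = 1 (U(v) = (2*v)/((2*v)) = (2*v)*(1/(2*v)) = 1)
B = -1/212 (B = (1/(-106))/2 = (1*(-1/106))/2 = (1/2)*(-1/106) = -1/212 ≈ -0.0047170)
(B - 26893)*(-33337 + 17740) = (-1/212 - 26893)*(-33337 + 17740) = -5701317/212*(-15597) = 88923441249/212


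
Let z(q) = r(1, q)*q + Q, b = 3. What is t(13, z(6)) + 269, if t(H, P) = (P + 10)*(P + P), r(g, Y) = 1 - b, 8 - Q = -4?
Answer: 269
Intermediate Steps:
Q = 12 (Q = 8 - 1*(-4) = 8 + 4 = 12)
r(g, Y) = -2 (r(g, Y) = 1 - 1*3 = 1 - 3 = -2)
z(q) = 12 - 2*q (z(q) = -2*q + 12 = 12 - 2*q)
t(H, P) = 2*P*(10 + P) (t(H, P) = (10 + P)*(2*P) = 2*P*(10 + P))
t(13, z(6)) + 269 = 2*(12 - 2*6)*(10 + (12 - 2*6)) + 269 = 2*(12 - 12)*(10 + (12 - 12)) + 269 = 2*0*(10 + 0) + 269 = 2*0*10 + 269 = 0 + 269 = 269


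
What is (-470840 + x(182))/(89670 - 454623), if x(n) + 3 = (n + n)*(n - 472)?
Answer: 576403/364953 ≈ 1.5794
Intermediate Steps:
x(n) = -3 + 2*n*(-472 + n) (x(n) = -3 + (n + n)*(n - 472) = -3 + (2*n)*(-472 + n) = -3 + 2*n*(-472 + n))
(-470840 + x(182))/(89670 - 454623) = (-470840 + (-3 - 944*182 + 2*182**2))/(89670 - 454623) = (-470840 + (-3 - 171808 + 2*33124))/(-364953) = (-470840 + (-3 - 171808 + 66248))*(-1/364953) = (-470840 - 105563)*(-1/364953) = -576403*(-1/364953) = 576403/364953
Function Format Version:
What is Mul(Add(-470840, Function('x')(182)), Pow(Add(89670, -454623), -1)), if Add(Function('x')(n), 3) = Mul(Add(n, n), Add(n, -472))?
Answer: Rational(576403, 364953) ≈ 1.5794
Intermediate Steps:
Function('x')(n) = Add(-3, Mul(2, n, Add(-472, n))) (Function('x')(n) = Add(-3, Mul(Add(n, n), Add(n, -472))) = Add(-3, Mul(Mul(2, n), Add(-472, n))) = Add(-3, Mul(2, n, Add(-472, n))))
Mul(Add(-470840, Function('x')(182)), Pow(Add(89670, -454623), -1)) = Mul(Add(-470840, Add(-3, Mul(-944, 182), Mul(2, Pow(182, 2)))), Pow(Add(89670, -454623), -1)) = Mul(Add(-470840, Add(-3, -171808, Mul(2, 33124))), Pow(-364953, -1)) = Mul(Add(-470840, Add(-3, -171808, 66248)), Rational(-1, 364953)) = Mul(Add(-470840, -105563), Rational(-1, 364953)) = Mul(-576403, Rational(-1, 364953)) = Rational(576403, 364953)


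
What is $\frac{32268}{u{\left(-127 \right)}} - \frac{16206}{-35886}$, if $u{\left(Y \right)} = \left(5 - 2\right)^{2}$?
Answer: $\frac{64339739}{17943} \approx 3585.8$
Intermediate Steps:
$u{\left(Y \right)} = 9$ ($u{\left(Y \right)} = 3^{2} = 9$)
$\frac{32268}{u{\left(-127 \right)}} - \frac{16206}{-35886} = \frac{32268}{9} - \frac{16206}{-35886} = 32268 \cdot \frac{1}{9} - - \frac{2701}{5981} = \frac{10756}{3} + \frac{2701}{5981} = \frac{64339739}{17943}$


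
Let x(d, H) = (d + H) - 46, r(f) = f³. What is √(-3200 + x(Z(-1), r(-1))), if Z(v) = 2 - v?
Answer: 2*I*√811 ≈ 56.956*I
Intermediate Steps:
x(d, H) = -46 + H + d (x(d, H) = (H + d) - 46 = -46 + H + d)
√(-3200 + x(Z(-1), r(-1))) = √(-3200 + (-46 + (-1)³ + (2 - 1*(-1)))) = √(-3200 + (-46 - 1 + (2 + 1))) = √(-3200 + (-46 - 1 + 3)) = √(-3200 - 44) = √(-3244) = 2*I*√811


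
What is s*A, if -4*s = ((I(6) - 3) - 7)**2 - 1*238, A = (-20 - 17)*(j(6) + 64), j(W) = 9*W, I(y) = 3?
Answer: -412587/2 ≈ -2.0629e+5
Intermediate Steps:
A = -4366 (A = (-20 - 17)*(9*6 + 64) = -37*(54 + 64) = -37*118 = -4366)
s = 189/4 (s = -(((3 - 3) - 7)**2 - 1*238)/4 = -((0 - 7)**2 - 238)/4 = -((-7)**2 - 238)/4 = -(49 - 238)/4 = -1/4*(-189) = 189/4 ≈ 47.250)
s*A = (189/4)*(-4366) = -412587/2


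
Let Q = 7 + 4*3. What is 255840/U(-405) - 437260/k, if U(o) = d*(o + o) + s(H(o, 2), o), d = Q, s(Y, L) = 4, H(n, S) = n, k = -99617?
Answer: -191411540/15639869 ≈ -12.239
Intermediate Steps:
Q = 19 (Q = 7 + 12 = 19)
d = 19
U(o) = 4 + 38*o (U(o) = 19*(o + o) + 4 = 19*(2*o) + 4 = 38*o + 4 = 4 + 38*o)
255840/U(-405) - 437260/k = 255840/(4 + 38*(-405)) - 437260/(-99617) = 255840/(4 - 15390) - 437260*(-1/99617) = 255840/(-15386) + 437260/99617 = 255840*(-1/15386) + 437260/99617 = -127920/7693 + 437260/99617 = -191411540/15639869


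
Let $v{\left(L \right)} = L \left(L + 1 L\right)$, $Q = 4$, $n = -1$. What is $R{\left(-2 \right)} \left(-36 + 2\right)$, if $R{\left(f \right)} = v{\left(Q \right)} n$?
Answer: $1088$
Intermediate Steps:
$v{\left(L \right)} = 2 L^{2}$ ($v{\left(L \right)} = L \left(L + L\right) = L 2 L = 2 L^{2}$)
$R{\left(f \right)} = -32$ ($R{\left(f \right)} = 2 \cdot 4^{2} \left(-1\right) = 2 \cdot 16 \left(-1\right) = 32 \left(-1\right) = -32$)
$R{\left(-2 \right)} \left(-36 + 2\right) = - 32 \left(-36 + 2\right) = \left(-32\right) \left(-34\right) = 1088$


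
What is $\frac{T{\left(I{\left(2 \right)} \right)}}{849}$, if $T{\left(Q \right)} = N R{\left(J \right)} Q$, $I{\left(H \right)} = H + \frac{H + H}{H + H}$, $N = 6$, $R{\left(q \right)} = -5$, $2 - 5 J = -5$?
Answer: $- \frac{30}{283} \approx -0.10601$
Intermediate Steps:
$J = \frac{7}{5}$ ($J = \frac{2}{5} - -1 = \frac{2}{5} + 1 = \frac{7}{5} \approx 1.4$)
$I{\left(H \right)} = 1 + H$ ($I{\left(H \right)} = H + \frac{2 H}{2 H} = H + 2 H \frac{1}{2 H} = H + 1 = 1 + H$)
$T{\left(Q \right)} = - 30 Q$ ($T{\left(Q \right)} = 6 \left(-5\right) Q = - 30 Q$)
$\frac{T{\left(I{\left(2 \right)} \right)}}{849} = \frac{\left(-30\right) \left(1 + 2\right)}{849} = \left(-30\right) 3 \cdot \frac{1}{849} = \left(-90\right) \frac{1}{849} = - \frac{30}{283}$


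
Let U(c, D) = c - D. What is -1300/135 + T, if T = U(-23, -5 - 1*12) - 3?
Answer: -503/27 ≈ -18.630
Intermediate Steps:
T = -9 (T = (-23 - (-5 - 1*12)) - 3 = (-23 - (-5 - 12)) - 3 = (-23 - 1*(-17)) - 3 = (-23 + 17) - 3 = -6 - 3 = -9)
-1300/135 + T = -1300/135 - 9 = (1/135)*(-1300) - 9 = -260/27 - 9 = -503/27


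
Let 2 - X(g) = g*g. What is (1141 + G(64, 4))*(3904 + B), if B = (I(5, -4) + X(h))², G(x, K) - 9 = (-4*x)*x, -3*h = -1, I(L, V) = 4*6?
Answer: -1881465014/27 ≈ -6.9684e+7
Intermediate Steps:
I(L, V) = 24
h = ⅓ (h = -⅓*(-1) = ⅓ ≈ 0.33333)
X(g) = 2 - g² (X(g) = 2 - g*g = 2 - g²)
G(x, K) = 9 - 4*x² (G(x, K) = 9 + (-4*x)*x = 9 - 4*x²)
B = 54289/81 (B = (24 + (2 - (⅓)²))² = (24 + (2 - 1*⅑))² = (24 + (2 - ⅑))² = (24 + 17/9)² = (233/9)² = 54289/81 ≈ 670.23)
(1141 + G(64, 4))*(3904 + B) = (1141 + (9 - 4*64²))*(3904 + 54289/81) = (1141 + (9 - 4*4096))*(370513/81) = (1141 + (9 - 16384))*(370513/81) = (1141 - 16375)*(370513/81) = -15234*370513/81 = -1881465014/27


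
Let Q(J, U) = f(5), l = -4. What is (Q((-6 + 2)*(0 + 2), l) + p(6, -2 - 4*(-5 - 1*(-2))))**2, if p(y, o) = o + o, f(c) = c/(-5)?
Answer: 361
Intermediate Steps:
f(c) = -c/5 (f(c) = c*(-1/5) = -c/5)
Q(J, U) = -1 (Q(J, U) = -1/5*5 = -1)
p(y, o) = 2*o
(Q((-6 + 2)*(0 + 2), l) + p(6, -2 - 4*(-5 - 1*(-2))))**2 = (-1 + 2*(-2 - 4*(-5 - 1*(-2))))**2 = (-1 + 2*(-2 - 4*(-5 + 2)))**2 = (-1 + 2*(-2 - 4*(-3)))**2 = (-1 + 2*(-2 + 12))**2 = (-1 + 2*10)**2 = (-1 + 20)**2 = 19**2 = 361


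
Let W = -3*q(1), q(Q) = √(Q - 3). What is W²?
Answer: -18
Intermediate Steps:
q(Q) = √(-3 + Q)
W = -3*I*√2 (W = -3*√(-3 + 1) = -3*I*√2 ≈ -4.2426*I)
W² = (-3*I*√2)² = -18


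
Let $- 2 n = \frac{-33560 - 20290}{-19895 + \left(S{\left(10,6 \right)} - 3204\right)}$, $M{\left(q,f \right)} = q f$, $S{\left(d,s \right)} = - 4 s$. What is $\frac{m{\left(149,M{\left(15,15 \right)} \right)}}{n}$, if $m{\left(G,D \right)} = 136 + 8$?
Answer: $- \frac{1109904}{8975} \approx -123.67$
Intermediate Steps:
$M{\left(q,f \right)} = f q$
$m{\left(G,D \right)} = 144$
$n = - \frac{26925}{23123}$ ($n = - \frac{\left(-33560 - 20290\right) \frac{1}{-19895 - 3228}}{2} = - \frac{\left(-53850\right) \frac{1}{-19895 - 3228}}{2} = - \frac{\left(-53850\right) \frac{1}{-23123}}{2} = - \frac{\left(-53850\right) \left(- \frac{1}{23123}\right)}{2} = \left(- \frac{1}{2}\right) \frac{53850}{23123} = - \frac{26925}{23123} \approx -1.1644$)
$\frac{m{\left(149,M{\left(15,15 \right)} \right)}}{n} = \frac{144}{- \frac{26925}{23123}} = 144 \left(- \frac{23123}{26925}\right) = - \frac{1109904}{8975}$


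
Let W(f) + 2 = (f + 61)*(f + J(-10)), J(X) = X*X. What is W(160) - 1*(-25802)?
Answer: 83260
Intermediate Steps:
J(X) = X²
W(f) = -2 + (61 + f)*(100 + f) (W(f) = -2 + (f + 61)*(f + (-10)²) = -2 + (61 + f)*(f + 100) = -2 + (61 + f)*(100 + f))
W(160) - 1*(-25802) = (6098 + 160² + 161*160) - 1*(-25802) = (6098 + 25600 + 25760) + 25802 = 57458 + 25802 = 83260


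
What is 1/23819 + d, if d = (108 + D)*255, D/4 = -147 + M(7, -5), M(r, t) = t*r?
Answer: -3765783899/23819 ≈ -1.5810e+5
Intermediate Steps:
M(r, t) = r*t
D = -728 (D = 4*(-147 + 7*(-5)) = 4*(-147 - 35) = 4*(-182) = -728)
d = -158100 (d = (108 - 728)*255 = -620*255 = -158100)
1/23819 + d = 1/23819 - 158100 = -3765783899/23819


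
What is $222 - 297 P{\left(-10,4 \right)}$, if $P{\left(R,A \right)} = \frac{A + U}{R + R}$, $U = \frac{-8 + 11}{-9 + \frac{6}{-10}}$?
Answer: $\frac{88563}{320} \approx 276.76$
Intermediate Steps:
$U = - \frac{5}{16}$ ($U = \frac{3}{-9 + 6 \left(- \frac{1}{10}\right)} = \frac{3}{-9 - \frac{3}{5}} = \frac{3}{- \frac{48}{5}} = 3 \left(- \frac{5}{48}\right) = - \frac{5}{16} \approx -0.3125$)
$P{\left(R,A \right)} = \frac{- \frac{5}{16} + A}{2 R}$ ($P{\left(R,A \right)} = \frac{A - \frac{5}{16}}{R + R} = \frac{- \frac{5}{16} + A}{2 R}$)
$222 - 297 P{\left(-10,4 \right)} = 222 - 297 \frac{-5 + 16 \cdot 4}{32 \left(-10\right)} = 222 - 297 \cdot \frac{1}{32} \left(- \frac{1}{10}\right) \left(-5 + 64\right) = 222 - 297 \cdot \frac{1}{32} \left(- \frac{1}{10}\right) 59 = 222 - - \frac{17523}{320} = 222 + \frac{17523}{320} = \frac{88563}{320}$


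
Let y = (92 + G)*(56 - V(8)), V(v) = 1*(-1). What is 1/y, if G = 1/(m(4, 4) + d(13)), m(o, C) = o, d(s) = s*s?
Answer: 173/907269 ≈ 0.00019068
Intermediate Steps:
V(v) = -1
d(s) = s²
G = 1/173 (G = 1/(4 + 13²) = 1/(4 + 169) = 1/173 ≈ 0.0057803)
y = 907269/173 (y = (92 + 1/173)*(56 - 1*(-1)) = 15917*(56 + 1)/173 = (15917/173)*57 = 907269/173 ≈ 5244.3)
1/y = 1/(907269/173) = 173/907269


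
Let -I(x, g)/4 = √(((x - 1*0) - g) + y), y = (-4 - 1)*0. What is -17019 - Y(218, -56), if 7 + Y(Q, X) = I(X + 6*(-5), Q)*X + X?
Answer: -16956 - 896*I*√19 ≈ -16956.0 - 3905.6*I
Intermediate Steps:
y = 0 (y = -5*0 = 0)
I(x, g) = -4*√(x - g) (I(x, g) = -4*√(((x - 1*0) - g) + 0) = -4*√(((x + 0) - g) + 0) = -4*√((x - g) + 0) = -4*√(x - g))
Y(Q, X) = -7 + X - 4*X*√(-30 + X - Q) (Y(Q, X) = -7 + ((-4*√((X + 6*(-5)) - Q))*X + X) = -7 + ((-4*√((X - 30) - Q))*X + X) = -7 + ((-4*√((-30 + X) - Q))*X + X) = -7 + ((-4*√(-30 + X - Q))*X + X) = -7 + (-4*X*√(-30 + X - Q) + X) = -7 + (X - 4*X*√(-30 + X - Q)) = -7 + X - 4*X*√(-30 + X - Q))
-17019 - Y(218, -56) = -17019 - (-7 - 56 - 4*(-56)*√(-30 - 56 - 1*218)) = -17019 - (-7 - 56 - 4*(-56)*√(-30 - 56 - 218)) = -17019 - (-7 - 56 - 4*(-56)*√(-304)) = -17019 - (-7 - 56 - 4*(-56)*4*I*√19) = -17019 - (-7 - 56 + 896*I*√19) = -17019 - (-63 + 896*I*√19) = -17019 + (63 - 896*I*√19) = -16956 - 896*I*√19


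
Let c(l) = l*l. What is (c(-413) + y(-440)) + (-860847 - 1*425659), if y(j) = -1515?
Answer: -1117452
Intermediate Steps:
c(l) = l²
(c(-413) + y(-440)) + (-860847 - 1*425659) = ((-413)² - 1515) + (-860847 - 1*425659) = (170569 - 1515) + (-860847 - 425659) = 169054 - 1286506 = -1117452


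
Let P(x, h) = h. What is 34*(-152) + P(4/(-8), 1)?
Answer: -5167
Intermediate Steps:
34*(-152) + P(4/(-8), 1) = 34*(-152) + 1 = -5168 + 1 = -5167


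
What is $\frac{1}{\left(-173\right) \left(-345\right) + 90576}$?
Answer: $\frac{1}{150261} \approx 6.6551 \cdot 10^{-6}$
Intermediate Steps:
$\frac{1}{\left(-173\right) \left(-345\right) + 90576} = \frac{1}{59685 + 90576} = \frac{1}{150261}$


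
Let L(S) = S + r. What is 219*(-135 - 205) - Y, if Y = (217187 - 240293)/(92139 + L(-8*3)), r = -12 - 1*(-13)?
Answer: -3429467127/46058 ≈ -74460.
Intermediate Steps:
r = 1 (r = -12 + 13 = 1)
L(S) = 1 + S (L(S) = S + 1 = 1 + S)
Y = -11553/46058 (Y = (217187 - 240293)/(92139 + (1 - 8*3)) = -23106/(92139 + (1 - 24)) = -23106/(92139 - 23) = -23106/92116 = -23106*1/92116 = -11553/46058 ≈ -0.25084)
219*(-135 - 205) - Y = 219*(-135 - 205) - 1*(-11553/46058) = 219*(-340) + 11553/46058 = -74460 + 11553/46058 = -3429467127/46058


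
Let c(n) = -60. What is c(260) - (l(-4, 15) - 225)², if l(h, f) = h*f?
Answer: -81285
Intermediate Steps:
l(h, f) = f*h
c(260) - (l(-4, 15) - 225)² = -60 - (15*(-4) - 225)² = -60 - (-60 - 225)² = -60 - 1*(-285)² = -60 - 1*81225 = -60 - 81225 = -81285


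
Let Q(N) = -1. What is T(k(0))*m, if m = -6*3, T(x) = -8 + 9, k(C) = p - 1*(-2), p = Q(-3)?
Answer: -18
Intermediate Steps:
p = -1
k(C) = 1 (k(C) = -1 - 1*(-2) = -1 + 2 = 1)
T(x) = 1
m = -18
T(k(0))*m = 1*(-18) = -18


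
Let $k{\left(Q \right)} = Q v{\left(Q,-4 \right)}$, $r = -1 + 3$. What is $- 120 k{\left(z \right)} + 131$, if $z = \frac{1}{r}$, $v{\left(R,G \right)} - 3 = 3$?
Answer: $-229$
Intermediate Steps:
$r = 2$
$v{\left(R,G \right)} = 6$ ($v{\left(R,G \right)} = 3 + 3 = 6$)
$z = \frac{1}{2} \approx 0.5$
$k{\left(Q \right)} = 6 Q$ ($k{\left(Q \right)} = Q 6 = 6 Q$)
$- 120 k{\left(z \right)} + 131 = - 120 \cdot 6 \cdot \frac{1}{2} + 131 = \left(-120\right) 3 + 131 = -360 + 131 = -229$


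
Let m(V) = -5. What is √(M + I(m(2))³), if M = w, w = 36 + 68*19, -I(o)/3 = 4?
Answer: 20*I ≈ 20.0*I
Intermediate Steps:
I(o) = -12 (I(o) = -3*4 = -12)
w = 1328 (w = 36 + 1292 = 1328)
M = 1328
√(M + I(m(2))³) = √(1328 + (-12)³) = √(1328 - 1728) = √(-400) = 20*I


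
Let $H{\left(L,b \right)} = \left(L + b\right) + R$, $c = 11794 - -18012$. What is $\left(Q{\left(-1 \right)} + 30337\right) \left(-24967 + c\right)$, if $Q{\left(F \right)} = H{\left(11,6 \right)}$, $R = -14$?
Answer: $146815260$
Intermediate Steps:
$c = 29806$ ($c = 11794 + 18012 = 29806$)
$H{\left(L,b \right)} = -14 + L + b$ ($H{\left(L,b \right)} = \left(L + b\right) - 14 = -14 + L + b$)
$Q{\left(F \right)} = 3$ ($Q{\left(F \right)} = -14 + 11 + 6 = 3$)
$\left(Q{\left(-1 \right)} + 30337\right) \left(-24967 + c\right) = \left(3 + 30337\right) \left(-24967 + 29806\right) = 30340 \cdot 4839 = 146815260$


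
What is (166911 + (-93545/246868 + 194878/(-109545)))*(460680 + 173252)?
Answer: 715351325475088424473/6760788765 ≈ 1.0581e+11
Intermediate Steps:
(166911 + (-93545/246868 + 194878/(-109545)))*(460680 + 173252) = (166911 + (-93545*1/246868 + 194878*(-1/109545)))*633932 = (166911 + (-93545/246868 - 194878/109545))*633932 = (166911 - 58356529129/27043155060)*633932 = (4513741697690531/27043155060)*633932 = 715351325475088424473/6760788765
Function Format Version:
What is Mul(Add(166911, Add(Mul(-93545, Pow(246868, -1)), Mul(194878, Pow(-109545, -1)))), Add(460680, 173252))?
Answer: Rational(715351325475088424473, 6760788765) ≈ 1.0581e+11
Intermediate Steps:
Mul(Add(166911, Add(Mul(-93545, Pow(246868, -1)), Mul(194878, Pow(-109545, -1)))), Add(460680, 173252)) = Mul(Add(166911, Add(Mul(-93545, Rational(1, 246868)), Mul(194878, Rational(-1, 109545)))), 633932) = Mul(Add(166911, Add(Rational(-93545, 246868), Rational(-194878, 109545))), 633932) = Mul(Add(166911, Rational(-58356529129, 27043155060)), 633932) = Mul(Rational(4513741697690531, 27043155060), 633932) = Rational(715351325475088424473, 6760788765)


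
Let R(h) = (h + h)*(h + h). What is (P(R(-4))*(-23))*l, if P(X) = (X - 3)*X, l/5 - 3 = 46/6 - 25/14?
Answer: -83731040/21 ≈ -3.9872e+6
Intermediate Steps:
R(h) = 4*h² (R(h) = (2*h)*(2*h) = 4*h²)
l = 1865/42 (l = 15 + 5*(46/6 - 25/14) = 15 + 5*(46*(⅙) - 25*1/14) = 15 + 5*(23/3 - 25/14) = 15 + 5*(247/42) = 15 + 1235/42 = 1865/42 ≈ 44.405)
P(X) = X*(-3 + X) (P(X) = (-3 + X)*X = X*(-3 + X))
(P(R(-4))*(-23))*l = (((4*(-4)²)*(-3 + 4*(-4)²))*(-23))*(1865/42) = (((4*16)*(-3 + 4*16))*(-23))*(1865/42) = ((64*(-3 + 64))*(-23))*(1865/42) = ((64*61)*(-23))*(1865/42) = (3904*(-23))*(1865/42) = -89792*1865/42 = -83731040/21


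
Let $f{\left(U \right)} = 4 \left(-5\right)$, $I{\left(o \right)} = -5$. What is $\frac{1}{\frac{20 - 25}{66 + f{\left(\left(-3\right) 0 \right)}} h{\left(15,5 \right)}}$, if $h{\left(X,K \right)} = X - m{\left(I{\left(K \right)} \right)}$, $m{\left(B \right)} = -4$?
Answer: $- \frac{46}{95} \approx -0.48421$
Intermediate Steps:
$h{\left(X,K \right)} = 4 + X$ ($h{\left(X,K \right)} = X - -4 = X + 4 = 4 + X$)
$f{\left(U \right)} = -20$
$\frac{1}{\frac{20 - 25}{66 + f{\left(\left(-3\right) 0 \right)}} h{\left(15,5 \right)}} = \frac{1}{\frac{20 - 25}{66 - 20} \left(4 + 15\right)} = \frac{1}{- \frac{5}{46} \cdot 19} = \frac{1}{\left(-5\right) \frac{1}{46} \cdot 19} = \frac{1}{\left(- \frac{5}{46}\right) 19} = \frac{1}{- \frac{95}{46}} = - \frac{46}{95}$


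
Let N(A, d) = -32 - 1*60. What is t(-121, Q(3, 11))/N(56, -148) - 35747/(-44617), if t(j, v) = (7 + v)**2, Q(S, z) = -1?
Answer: 420628/1026191 ≈ 0.40989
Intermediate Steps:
N(A, d) = -92 (N(A, d) = -32 - 60 = -92)
t(-121, Q(3, 11))/N(56, -148) - 35747/(-44617) = (7 - 1)**2/(-92) - 35747/(-44617) = 6**2*(-1/92) - 35747*(-1/44617) = 36*(-1/92) + 35747/44617 = -9/23 + 35747/44617 = 420628/1026191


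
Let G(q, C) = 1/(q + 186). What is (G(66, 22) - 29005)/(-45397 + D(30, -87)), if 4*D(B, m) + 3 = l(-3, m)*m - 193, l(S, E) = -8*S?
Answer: 7309259/11583936 ≈ 0.63098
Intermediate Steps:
G(q, C) = 1/(186 + q)
D(B, m) = -49 + 6*m (D(B, m) = -¾ + ((-8*(-3))*m - 193)/4 = -¾ + (24*m - 193)/4 = -¾ + (-193 + 24*m)/4 = -¾ + (-193/4 + 6*m) = -49 + 6*m)
(G(66, 22) - 29005)/(-45397 + D(30, -87)) = (1/(186 + 66) - 29005)/(-45397 + (-49 + 6*(-87))) = (1/252 - 29005)/(-45397 + (-49 - 522)) = (1/252 - 29005)/(-45397 - 571) = -7309259/252/(-45968) = -7309259/252*(-1/45968) = 7309259/11583936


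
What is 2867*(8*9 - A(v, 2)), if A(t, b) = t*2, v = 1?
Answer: 200690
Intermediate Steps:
A(t, b) = 2*t
2867*(8*9 - A(v, 2)) = 2867*(8*9 - 2) = 2867*(72 - 1*2) = 2867*(72 - 2) = 2867*70 = 200690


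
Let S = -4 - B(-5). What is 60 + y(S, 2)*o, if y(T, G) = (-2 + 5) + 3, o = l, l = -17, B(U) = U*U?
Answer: -42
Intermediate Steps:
B(U) = U²
o = -17
S = -29 (S = -4 - 1*(-5)² = -4 - 1*25 = -4 - 25 = -29)
y(T, G) = 6 (y(T, G) = 3 + 3 = 6)
60 + y(S, 2)*o = 60 + 6*(-17) = 60 - 102 = -42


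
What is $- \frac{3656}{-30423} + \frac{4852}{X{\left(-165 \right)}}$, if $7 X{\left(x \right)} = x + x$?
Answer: $- \frac{57337794}{557755} \approx -102.8$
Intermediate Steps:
$X{\left(x \right)} = \frac{2 x}{7}$ ($X{\left(x \right)} = \frac{x + x}{7} = \frac{2 x}{7}$)
$- \frac{3656}{-30423} + \frac{4852}{X{\left(-165 \right)}} = - \frac{3656}{-30423} + \frac{4852}{\frac{2}{7} \left(-165\right)} = \left(-3656\right) \left(- \frac{1}{30423}\right) + \frac{4852}{- \frac{330}{7}} = \frac{3656}{30423} + 4852 \left(- \frac{7}{330}\right) = \frac{3656}{30423} - \frac{16982}{165} = - \frac{57337794}{557755}$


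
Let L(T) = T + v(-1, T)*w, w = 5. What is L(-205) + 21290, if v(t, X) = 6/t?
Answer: 21055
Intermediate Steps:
L(T) = -30 + T (L(T) = T + (6/(-1))*5 = T + (6*(-1))*5 = T - 6*5 = T - 30 = -30 + T)
L(-205) + 21290 = (-30 - 205) + 21290 = -235 + 21290 = 21055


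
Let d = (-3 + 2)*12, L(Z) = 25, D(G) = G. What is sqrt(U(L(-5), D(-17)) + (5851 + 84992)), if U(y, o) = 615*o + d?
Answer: 2*sqrt(20094) ≈ 283.51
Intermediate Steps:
d = -12 (d = -1*12 = -12)
U(y, o) = -12 + 615*o (U(y, o) = 615*o - 12 = -12 + 615*o)
sqrt(U(L(-5), D(-17)) + (5851 + 84992)) = sqrt((-12 + 615*(-17)) + (5851 + 84992)) = sqrt((-12 - 10455) + 90843) = sqrt(-10467 + 90843) = sqrt(80376) = 2*sqrt(20094)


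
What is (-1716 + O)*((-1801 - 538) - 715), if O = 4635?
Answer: -8914626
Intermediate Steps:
(-1716 + O)*((-1801 - 538) - 715) = (-1716 + 4635)*((-1801 - 538) - 715) = 2919*(-2339 - 715) = 2919*(-3054) = -8914626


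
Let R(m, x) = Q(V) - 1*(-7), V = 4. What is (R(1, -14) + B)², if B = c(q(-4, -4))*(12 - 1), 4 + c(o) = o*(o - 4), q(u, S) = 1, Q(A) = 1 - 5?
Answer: 5476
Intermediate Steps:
Q(A) = -4
c(o) = -4 + o*(-4 + o) (c(o) = -4 + o*(o - 4) = -4 + o*(-4 + o))
R(m, x) = 3 (R(m, x) = -4 - 1*(-7) = -4 + 7 = 3)
B = -77 (B = (-4 + 1² - 4*1)*(12 - 1) = (-4 + 1 - 4)*11 = -7*11 = -77)
(R(1, -14) + B)² = (3 - 77)² = (-74)² = 5476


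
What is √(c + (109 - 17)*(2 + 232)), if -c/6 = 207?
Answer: 21*√46 ≈ 142.43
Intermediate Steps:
c = -1242 (c = -6*207 = -1242)
√(c + (109 - 17)*(2 + 232)) = √(-1242 + (109 - 17)*(2 + 232)) = √(-1242 + 92*234) = √(-1242 + 21528) = √20286 = 21*√46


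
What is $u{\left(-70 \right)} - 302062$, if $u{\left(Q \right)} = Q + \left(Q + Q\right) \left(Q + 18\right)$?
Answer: $-294852$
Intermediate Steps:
$u{\left(Q \right)} = Q + 2 Q \left(18 + Q\right)$
$u{\left(-70 \right)} - 302062 = - 70 \left(37 + 2 \left(-70\right)\right) - 302062 = - 70 \left(37 - 140\right) - 302062 = \left(-70\right) \left(-103\right) - 302062 = 7210 - 302062 = -294852$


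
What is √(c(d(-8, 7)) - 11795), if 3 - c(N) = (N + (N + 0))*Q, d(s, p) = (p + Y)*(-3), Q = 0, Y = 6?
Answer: 4*I*√737 ≈ 108.59*I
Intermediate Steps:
d(s, p) = -18 - 3*p (d(s, p) = (p + 6)*(-3) = (6 + p)*(-3) = -18 - 3*p)
c(N) = 3 (c(N) = 3 - (N + (N + 0))*0 = 3 - (N + N)*0 = 3 - 2*N*0 = 3 - 1*0 = 3 + 0 = 3)
√(c(d(-8, 7)) - 11795) = √(3 - 11795) = √(-11792) = 4*I*√737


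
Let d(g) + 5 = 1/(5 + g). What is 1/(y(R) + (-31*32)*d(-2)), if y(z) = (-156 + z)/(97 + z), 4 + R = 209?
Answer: 906/4194323 ≈ 0.00021601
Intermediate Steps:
R = 205 (R = -4 + 209 = 205)
d(g) = -5 + 1/(5 + g)
y(z) = (-156 + z)/(97 + z)
1/(y(R) + (-31*32)*d(-2)) = 1/((-156 + 205)/(97 + 205) + (-31*32)*((-24 - 5*(-2))/(5 - 2))) = 1/(49/302 - 992*(-24 + 10)/3) = 1/((1/302)*49 - 992*(-14)/3) = 1/(49/302 - 992*(-14/3)) = 1/(49/302 + 13888/3) = 1/(4194323/906) = 906/4194323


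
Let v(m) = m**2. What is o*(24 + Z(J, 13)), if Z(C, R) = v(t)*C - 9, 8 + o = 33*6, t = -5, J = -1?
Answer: -1900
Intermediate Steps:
o = 190 (o = -8 + 33*6 = -8 + 198 = 190)
Z(C, R) = -9 + 25*C (Z(C, R) = (-5)**2*C - 9 = 25*C - 9 = -9 + 25*C)
o*(24 + Z(J, 13)) = 190*(24 + (-9 + 25*(-1))) = 190*(24 + (-9 - 25)) = 190*(24 - 34) = 190*(-10) = -1900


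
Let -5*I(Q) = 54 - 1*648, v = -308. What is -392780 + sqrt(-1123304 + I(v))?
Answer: -392780 + I*sqrt(28079630)/5 ≈ -3.9278e+5 + 1059.8*I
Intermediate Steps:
I(Q) = 594/5 (I(Q) = -(54 - 1*648)/5 = -(54 - 648)/5 = -1/5*(-594) = 594/5)
-392780 + sqrt(-1123304 + I(v)) = -392780 + sqrt(-1123304 + 594/5) = -392780 + sqrt(-5615926/5) = -392780 + I*sqrt(28079630)/5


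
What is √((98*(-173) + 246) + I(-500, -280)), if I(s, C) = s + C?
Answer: 4*I*√1093 ≈ 132.24*I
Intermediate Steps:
I(s, C) = C + s
√((98*(-173) + 246) + I(-500, -280)) = √((98*(-173) + 246) + (-280 - 500)) = √((-16954 + 246) - 780) = √(-16708 - 780) = √(-17488) = 4*I*√1093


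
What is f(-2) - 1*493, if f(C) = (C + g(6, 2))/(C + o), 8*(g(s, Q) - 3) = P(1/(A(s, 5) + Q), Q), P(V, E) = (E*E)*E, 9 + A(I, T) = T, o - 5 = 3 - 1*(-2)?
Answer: -1971/4 ≈ -492.75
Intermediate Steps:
o = 10 (o = 5 + (3 - 1*(-2)) = 5 + (3 + 2) = 5 + 5 = 10)
A(I, T) = -9 + T
P(V, E) = E³ (P(V, E) = E²*E = E³)
g(s, Q) = 3 + Q³/8
f(C) = (4 + C)/(10 + C) (f(C) = (C + (3 + (⅛)*2³))/(C + 10) = (C + (3 + (⅛)*8))/(10 + C) = (C + (3 + 1))/(10 + C) = (C + 4)/(10 + C) = (4 + C)/(10 + C))
f(-2) - 1*493 = (4 - 2)/(10 - 2) - 1*493 = 2/8 - 493 = (⅛)*2 - 493 = ¼ - 493 = -1971/4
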